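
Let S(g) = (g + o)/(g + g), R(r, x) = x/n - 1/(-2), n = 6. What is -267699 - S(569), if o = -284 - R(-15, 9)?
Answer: -304641745/1138 ≈ -2.6770e+5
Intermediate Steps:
R(r, x) = ½ + x/6 (R(r, x) = x/6 - 1/(-2) = x*(⅙) - 1*(-½) = x/6 + ½ = ½ + x/6)
o = -286 (o = -284 - (½ + (⅙)*9) = -284 - (½ + 3/2) = -284 - 1*2 = -284 - 2 = -286)
S(g) = (-286 + g)/(2*g) (S(g) = (g - 286)/(g + g) = (-286 + g)/((2*g)) = (-286 + g)*(1/(2*g)) = (-286 + g)/(2*g))
-267699 - S(569) = -267699 - (-286 + 569)/(2*569) = -267699 - 283/(2*569) = -267699 - 1*283/1138 = -267699 - 283/1138 = -304641745/1138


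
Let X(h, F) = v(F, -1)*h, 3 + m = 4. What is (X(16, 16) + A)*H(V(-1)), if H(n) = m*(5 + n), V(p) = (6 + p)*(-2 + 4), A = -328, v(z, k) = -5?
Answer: -6120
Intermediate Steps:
m = 1 (m = -3 + 4 = 1)
X(h, F) = -5*h
V(p) = 12 + 2*p (V(p) = (6 + p)*2 = 12 + 2*p)
H(n) = 5 + n (H(n) = 1*(5 + n) = 5 + n)
(X(16, 16) + A)*H(V(-1)) = (-5*16 - 328)*(5 + (12 + 2*(-1))) = (-80 - 328)*(5 + (12 - 2)) = -408*(5 + 10) = -408*15 = -6120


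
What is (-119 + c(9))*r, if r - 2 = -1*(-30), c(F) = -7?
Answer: -4032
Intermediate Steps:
r = 32 (r = 2 - 1*(-30) = 2 + 30 = 32)
(-119 + c(9))*r = (-119 - 7)*32 = -126*32 = -4032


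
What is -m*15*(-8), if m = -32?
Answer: -3840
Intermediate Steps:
-m*15*(-8) = -(-32*15)*(-8) = -(-480)*(-8) = -1*3840 = -3840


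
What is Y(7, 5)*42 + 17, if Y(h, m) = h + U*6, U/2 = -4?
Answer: -1705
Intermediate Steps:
U = -8 (U = 2*(-4) = -8)
Y(h, m) = -48 + h (Y(h, m) = h - 8*6 = h - 48 = -48 + h)
Y(7, 5)*42 + 17 = (-48 + 7)*42 + 17 = -41*42 + 17 = -1722 + 17 = -1705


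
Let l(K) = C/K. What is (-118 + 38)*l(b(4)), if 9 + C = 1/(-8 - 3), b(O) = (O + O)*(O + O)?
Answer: 125/11 ≈ 11.364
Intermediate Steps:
b(O) = 4*O**2 (b(O) = (2*O)*(2*O) = 4*O**2)
C = -100/11 (C = -9 + 1/(-8 - 3) = -9 + 1/(-11) = -9 - 1/11 = -100/11 ≈ -9.0909)
l(K) = -100/(11*K)
(-118 + 38)*l(b(4)) = (-118 + 38)*(-100/(11*(4*4**2))) = -(-8000)/(11*(4*16)) = -(-8000)/(11*64) = -80*(-25/176) = 125/11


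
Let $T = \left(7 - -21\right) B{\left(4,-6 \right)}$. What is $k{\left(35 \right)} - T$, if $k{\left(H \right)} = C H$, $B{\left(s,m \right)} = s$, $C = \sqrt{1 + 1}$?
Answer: $-112 + 35 \sqrt{2} \approx -62.503$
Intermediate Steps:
$C = \sqrt{2} \approx 1.4142$
$k{\left(H \right)} = H \sqrt{2}$ ($k{\left(H \right)} = \sqrt{2} H = H \sqrt{2}$)
$T = 112$ ($T = \left(7 - -21\right) 4 = \left(7 + 21\right) 4 = 28 \cdot 4 = 112$)
$k{\left(35 \right)} - T = 35 \sqrt{2} - 112 = -112 + 35 \sqrt{2}$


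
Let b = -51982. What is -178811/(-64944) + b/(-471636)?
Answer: 20135359/7031664 ≈ 2.8635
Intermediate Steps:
-178811/(-64944) + b/(-471636) = -178811/(-64944) - 51982/(-471636) = -178811*(-1/64944) - 51982*(-1/471636) = 178811/64944 + 25991/235818 = 20135359/7031664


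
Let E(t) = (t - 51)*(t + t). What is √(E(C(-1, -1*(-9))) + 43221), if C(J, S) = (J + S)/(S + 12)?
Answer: √19043453/21 ≈ 207.80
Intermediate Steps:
C(J, S) = (J + S)/(12 + S)
E(t) = 2*t*(-51 + t) (E(t) = (-51 + t)*(2*t) = 2*t*(-51 + t))
√(E(C(-1, -1*(-9))) + 43221) = √(2*((-1 - 1*(-9))/(12 - 1*(-9)))*(-51 + (-1 - 1*(-9))/(12 - 1*(-9))) + 43221) = √(2*((-1 + 9)/(12 + 9))*(-51 + (-1 + 9)/(12 + 9)) + 43221) = √(2*(8/21)*(-51 + 8/21) + 43221) = √(2*(8/21)*(-1063/21) + 43221) = √(-17008/441 + 43221) = √(19043453/441) = √19043453/21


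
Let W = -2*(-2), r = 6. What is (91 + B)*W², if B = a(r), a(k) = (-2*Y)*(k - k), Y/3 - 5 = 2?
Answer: 1456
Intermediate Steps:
Y = 21 (Y = 15 + 3*2 = 15 + 6 = 21)
a(k) = 0 (a(k) = (-2*21)*(k - k) = -42*0 = 0)
B = 0
W = 4
(91 + B)*W² = (91 + 0)*4² = 91*16 = 1456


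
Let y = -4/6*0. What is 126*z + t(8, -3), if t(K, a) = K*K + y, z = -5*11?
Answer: -6866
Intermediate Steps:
y = 0 (y = -4*⅙*0 = -⅔*0 = 0)
z = -55
t(K, a) = K² (t(K, a) = K*K + 0 = K² + 0 = K²)
126*z + t(8, -3) = 126*(-55) + 8² = -6930 + 64 = -6866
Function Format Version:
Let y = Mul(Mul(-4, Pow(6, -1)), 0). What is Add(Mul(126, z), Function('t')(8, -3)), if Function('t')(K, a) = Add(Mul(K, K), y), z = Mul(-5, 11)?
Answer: -6866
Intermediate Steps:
y = 0 (y = Mul(Mul(-4, Rational(1, 6)), 0) = Mul(Rational(-2, 3), 0) = 0)
z = -55
Function('t')(K, a) = Pow(K, 2) (Function('t')(K, a) = Add(Mul(K, K), 0) = Add(Pow(K, 2), 0) = Pow(K, 2))
Add(Mul(126, z), Function('t')(8, -3)) = Add(Mul(126, -55), Pow(8, 2)) = Add(-6930, 64) = -6866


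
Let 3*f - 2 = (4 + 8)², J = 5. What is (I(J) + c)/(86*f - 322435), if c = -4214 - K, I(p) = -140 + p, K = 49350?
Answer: 161097/954749 ≈ 0.16873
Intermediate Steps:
f = 146/3 (f = ⅔ + (4 + 8)²/3 = ⅔ + (⅓)*12² = ⅔ + (⅓)*144 = ⅔ + 48 = 146/3 ≈ 48.667)
c = -53564 (c = -4214 - 1*49350 = -4214 - 49350 = -53564)
(I(J) + c)/(86*f - 322435) = ((-140 + 5) - 53564)/(86*(146/3) - 322435) = (-135 - 53564)/(12556/3 - 322435) = -53699/(-954749/3) = -53699*(-3/954749) = 161097/954749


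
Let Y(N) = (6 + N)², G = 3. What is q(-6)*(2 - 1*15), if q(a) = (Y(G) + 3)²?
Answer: -91728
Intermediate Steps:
q(a) = 7056 (q(a) = ((6 + 3)² + 3)² = (9² + 3)² = (81 + 3)² = 84² = 7056)
q(-6)*(2 - 1*15) = 7056*(2 - 1*15) = 7056*(2 - 15) = 7056*(-13) = -91728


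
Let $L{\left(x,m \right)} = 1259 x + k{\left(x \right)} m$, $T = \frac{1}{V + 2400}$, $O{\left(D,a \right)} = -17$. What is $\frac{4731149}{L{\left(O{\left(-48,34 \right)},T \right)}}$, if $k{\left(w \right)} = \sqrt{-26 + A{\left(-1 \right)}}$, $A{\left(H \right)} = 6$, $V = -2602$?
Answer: $- \frac{1032961237661447}{4672959860214} + \frac{477846049 i \sqrt{5}}{4672959860214} \approx -221.05 + 0.00022866 i$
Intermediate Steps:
$T = - \frac{1}{202}$ ($T = \frac{1}{-2602 + 2400} = \frac{1}{-202} = - \frac{1}{202} \approx -0.0049505$)
$k{\left(w \right)} = 2 i \sqrt{5}$ ($k{\left(w \right)} = \sqrt{-26 + 6} = \sqrt{-20} = 2 i \sqrt{5}$)
$L{\left(x,m \right)} = 1259 x + 2 i m \sqrt{5}$ ($L{\left(x,m \right)} = 1259 x + 2 i \sqrt{5} m = 1259 x + 2 i m \sqrt{5}$)
$\frac{4731149}{L{\left(O{\left(-48,34 \right)},T \right)}} = \frac{4731149}{1259 \left(-17\right) + 2 i \left(- \frac{1}{202}\right) \sqrt{5}} = \frac{4731149}{-21403 - \frac{i \sqrt{5}}{101}}$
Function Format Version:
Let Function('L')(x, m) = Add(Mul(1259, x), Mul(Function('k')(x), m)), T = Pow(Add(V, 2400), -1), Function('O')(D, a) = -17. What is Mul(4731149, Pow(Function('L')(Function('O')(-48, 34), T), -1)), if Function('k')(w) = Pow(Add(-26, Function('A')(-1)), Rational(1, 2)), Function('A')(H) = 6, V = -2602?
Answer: Add(Rational(-1032961237661447, 4672959860214), Mul(Rational(477846049, 4672959860214), I, Pow(5, Rational(1, 2)))) ≈ Add(-221.05, Mul(0.00022866, I))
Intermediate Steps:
T = Rational(-1, 202) (T = Pow(Add(-2602, 2400), -1) = Pow(-202, -1) = Rational(-1, 202) ≈ -0.0049505)
Function('k')(w) = Mul(2, I, Pow(5, Rational(1, 2))) (Function('k')(w) = Pow(Add(-26, 6), Rational(1, 2)) = Pow(-20, Rational(1, 2)) = Mul(2, I, Pow(5, Rational(1, 2))))
Function('L')(x, m) = Add(Mul(1259, x), Mul(2, I, m, Pow(5, Rational(1, 2)))) (Function('L')(x, m) = Add(Mul(1259, x), Mul(Mul(2, I, Pow(5, Rational(1, 2))), m)) = Add(Mul(1259, x), Mul(2, I, m, Pow(5, Rational(1, 2)))))
Mul(4731149, Pow(Function('L')(Function('O')(-48, 34), T), -1)) = Mul(4731149, Pow(Add(Mul(1259, -17), Mul(2, I, Rational(-1, 202), Pow(5, Rational(1, 2)))), -1)) = Mul(4731149, Pow(Add(-21403, Mul(Rational(-1, 101), I, Pow(5, Rational(1, 2)))), -1))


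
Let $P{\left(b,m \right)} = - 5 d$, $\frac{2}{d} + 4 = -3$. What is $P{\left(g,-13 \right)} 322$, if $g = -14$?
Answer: $460$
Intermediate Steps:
$d = - \frac{2}{7}$ ($d = \frac{2}{-4 - 3} = \frac{2}{-7} = 2 \left(- \frac{1}{7}\right) = - \frac{2}{7} \approx -0.28571$)
$P{\left(b,m \right)} = \frac{10}{7}$ ($P{\left(b,m \right)} = \left(-5\right) \left(- \frac{2}{7}\right) = \frac{10}{7}$)
$P{\left(g,-13 \right)} 322 = \frac{10}{7} \cdot 322 = 460$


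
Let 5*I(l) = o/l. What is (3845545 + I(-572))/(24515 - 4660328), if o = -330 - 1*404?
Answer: -1833043239/2209737530 ≈ -0.82953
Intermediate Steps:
o = -734 (o = -330 - 404 = -734)
I(l) = -734/(5*l) (I(l) = (-734/l)/5 = -734/(5*l))
(3845545 + I(-572))/(24515 - 4660328) = (3845545 - 734/5/(-572))/(24515 - 4660328) = (3845545 - 734/5*(-1/572))/(-4635813) = (3845545 + 367/1430)*(-1/4635813) = (5499129717/1430)*(-1/4635813) = -1833043239/2209737530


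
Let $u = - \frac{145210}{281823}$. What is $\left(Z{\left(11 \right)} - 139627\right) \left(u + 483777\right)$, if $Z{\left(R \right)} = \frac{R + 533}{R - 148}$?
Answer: $- \frac{869365212726801541}{12869917} \approx -6.755 \cdot 10^{10}$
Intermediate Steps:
$Z{\left(R \right)} = \frac{533 + R}{-148 + R}$
$u = - \frac{145210}{281823}$ ($u = \left(-145210\right) \frac{1}{281823} = - \frac{145210}{281823} \approx -0.51525$)
$\left(Z{\left(11 \right)} - 139627\right) \left(u + 483777\right) = \left(\frac{533 + 11}{-148 + 11} - 139627\right) \left(- \frac{145210}{281823} + 483777\right) = \left(\frac{1}{-137} \cdot 544 - 139627\right) \frac{136339340261}{281823} = \left(\left(- \frac{1}{137}\right) 544 - 139627\right) \frac{136339340261}{281823} = \left(- \frac{544}{137} - 139627\right) \frac{136339340261}{281823} = \left(- \frac{19129443}{137}\right) \frac{136339340261}{281823} = - \frac{869365212726801541}{12869917}$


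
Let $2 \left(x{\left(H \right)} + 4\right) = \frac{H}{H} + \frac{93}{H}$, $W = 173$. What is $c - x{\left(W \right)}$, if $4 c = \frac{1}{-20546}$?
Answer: $\frac{45940683}{14217832} \approx 3.2312$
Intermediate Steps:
$x{\left(H \right)} = - \frac{7}{2} + \frac{93}{2 H}$ ($x{\left(H \right)} = -4 + \frac{\frac{H}{H} + \frac{93}{H}}{2} = -4 + \frac{1 + \frac{93}{H}}{2} = -4 + \left(\frac{1}{2} + \frac{93}{2 H}\right) = - \frac{7}{2} + \frac{93}{2 H}$)
$c = - \frac{1}{82184}$ ($c = \frac{1}{4 \left(-20546\right)} = \frac{1}{4} \left(- \frac{1}{20546}\right) = - \frac{1}{82184} \approx -1.2168 \cdot 10^{-5}$)
$c - x{\left(W \right)} = - \frac{1}{82184} - \frac{93 - 1211}{2 \cdot 173} = - \frac{1}{82184} - \frac{1}{2} \cdot \frac{1}{173} \left(93 - 1211\right) = - \frac{1}{82184} - \frac{1}{2} \cdot \frac{1}{173} \left(-1118\right) = - \frac{1}{82184} - - \frac{559}{173} = - \frac{1}{82184} + \frac{559}{173} = \frac{45940683}{14217832}$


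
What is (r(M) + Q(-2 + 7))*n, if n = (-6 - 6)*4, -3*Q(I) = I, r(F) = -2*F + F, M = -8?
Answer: -304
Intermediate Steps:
r(F) = -F
Q(I) = -I/3
n = -48 (n = -12*4 = -48)
(r(M) + Q(-2 + 7))*n = (-1*(-8) - (-2 + 7)/3)*(-48) = (8 - ⅓*5)*(-48) = (8 - 5/3)*(-48) = (19/3)*(-48) = -304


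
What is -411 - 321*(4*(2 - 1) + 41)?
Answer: -14856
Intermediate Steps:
-411 - 321*(4*(2 - 1) + 41) = -411 - 321*(4*1 + 41) = -411 - 321*(4 + 41) = -411 - 321*45 = -411 - 14445 = -14856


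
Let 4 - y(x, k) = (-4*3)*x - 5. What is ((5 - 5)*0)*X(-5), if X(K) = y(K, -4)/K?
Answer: 0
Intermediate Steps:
y(x, k) = 9 + 12*x (y(x, k) = 4 - ((-4*3)*x - 5) = 4 - (-12*x - 5) = 4 - (-5 - 12*x) = 4 + (5 + 12*x) = 9 + 12*x)
X(K) = (9 + 12*K)/K
((5 - 5)*0)*X(-5) = ((5 - 5)*0)*(12 + 9/(-5)) = (0*0)*(12 + 9*(-⅕)) = 0*(12 - 9/5) = 0*(51/5) = 0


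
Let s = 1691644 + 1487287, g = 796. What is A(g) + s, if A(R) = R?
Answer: 3179727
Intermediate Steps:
s = 3178931
A(g) + s = 796 + 3178931 = 3179727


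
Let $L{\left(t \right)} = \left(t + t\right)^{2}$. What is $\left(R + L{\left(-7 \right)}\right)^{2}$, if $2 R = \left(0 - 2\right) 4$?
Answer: $36864$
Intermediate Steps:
$R = -4$ ($R = \frac{\left(0 - 2\right) 4}{2} = \frac{\left(-2\right) 4}{2} = \frac{1}{2} \left(-8\right) = -4$)
$L{\left(t \right)} = 4 t^{2}$ ($L{\left(t \right)} = \left(2 t\right)^{2} = 4 t^{2}$)
$\left(R + L{\left(-7 \right)}\right)^{2} = \left(-4 + 4 \left(-7\right)^{2}\right)^{2} = \left(-4 + 4 \cdot 49\right)^{2} = \left(-4 + 196\right)^{2} = 192^{2} = 36864$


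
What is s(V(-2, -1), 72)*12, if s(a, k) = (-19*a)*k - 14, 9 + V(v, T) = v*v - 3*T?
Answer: 32664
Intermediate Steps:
V(v, T) = -9 + v**2 - 3*T (V(v, T) = -9 + (v*v - 3*T) = -9 + (v**2 - 3*T) = -9 + v**2 - 3*T)
s(a, k) = -14 - 19*a*k (s(a, k) = -19*a*k - 14 = -14 - 19*a*k)
s(V(-2, -1), 72)*12 = (-14 - 19*(-9 + (-2)**2 - 3*(-1))*72)*12 = (-14 - 19*(-9 + 4 + 3)*72)*12 = (-14 - 19*(-2)*72)*12 = (-14 + 2736)*12 = 2722*12 = 32664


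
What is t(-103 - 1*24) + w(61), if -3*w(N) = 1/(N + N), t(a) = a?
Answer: -46483/366 ≈ -127.00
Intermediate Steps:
w(N) = -1/(6*N) (w(N) = -1/(3*(N + N)) = -1/(2*N)/3 = -1/(6*N))
t(-103 - 1*24) + w(61) = (-103 - 1*24) - ⅙/61 = (-103 - 24) - ⅙*1/61 = -127 - 1/366 = -46483/366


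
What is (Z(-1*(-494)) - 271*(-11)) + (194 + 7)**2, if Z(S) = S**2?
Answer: 287418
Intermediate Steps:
(Z(-1*(-494)) - 271*(-11)) + (194 + 7)**2 = ((-1*(-494))**2 - 271*(-11)) + (194 + 7)**2 = (494**2 + 2981) + 201**2 = (244036 + 2981) + 40401 = 247017 + 40401 = 287418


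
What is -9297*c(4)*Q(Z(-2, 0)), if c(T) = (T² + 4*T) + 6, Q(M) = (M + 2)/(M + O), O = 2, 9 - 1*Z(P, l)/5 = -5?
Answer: -353286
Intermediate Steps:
Z(P, l) = 70 (Z(P, l) = 45 - 5*(-5) = 45 + 25 = 70)
Q(M) = 1 (Q(M) = (M + 2)/(M + 2) = (2 + M)/(2 + M) = 1)
c(T) = 6 + T² + 4*T
-9297*c(4)*Q(Z(-2, 0)) = -9297*(6 + 4² + 4*4) = -9297*(6 + 16 + 16) = -353286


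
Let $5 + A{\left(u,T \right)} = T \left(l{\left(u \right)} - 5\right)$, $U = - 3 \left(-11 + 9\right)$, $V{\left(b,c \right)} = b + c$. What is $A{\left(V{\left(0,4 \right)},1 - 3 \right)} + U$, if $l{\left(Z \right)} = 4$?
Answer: $3$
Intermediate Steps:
$U = 6$ ($U = \left(-3\right) \left(-2\right) = 6$)
$A{\left(u,T \right)} = -5 - T$ ($A{\left(u,T \right)} = -5 + T \left(4 - 5\right) = -5 + T \left(-1\right) = -5 - T$)
$A{\left(V{\left(0,4 \right)},1 - 3 \right)} + U = \left(-5 - \left(1 - 3\right)\right) + 6 = \left(-5 - -2\right) + 6 = \left(-5 + 2\right) + 6 = -3 + 6 = 3$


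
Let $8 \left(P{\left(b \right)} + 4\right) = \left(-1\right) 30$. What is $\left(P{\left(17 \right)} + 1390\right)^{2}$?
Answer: $\frac{30569841}{16} \approx 1.9106 \cdot 10^{6}$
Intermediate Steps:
$P{\left(b \right)} = - \frac{31}{4}$ ($P{\left(b \right)} = -4 + \frac{\left(-1\right) 30}{8} = -4 + \frac{1}{8} \left(-30\right) = -4 - \frac{15}{4} = - \frac{31}{4}$)
$\left(P{\left(17 \right)} + 1390\right)^{2} = \left(- \frac{31}{4} + 1390\right)^{2} = \left(\frac{5529}{4}\right)^{2} = \frac{30569841}{16}$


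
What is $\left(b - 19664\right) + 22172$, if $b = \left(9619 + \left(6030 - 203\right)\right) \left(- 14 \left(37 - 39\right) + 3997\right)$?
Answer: $62172658$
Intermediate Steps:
$b = 62170150$ ($b = \left(9619 + \left(6030 - 203\right)\right) \left(\left(-14\right) \left(-2\right) + 3997\right) = \left(9619 + 5827\right) \left(28 + 3997\right) = 15446 \cdot 4025 = 62170150$)
$\left(b - 19664\right) + 22172 = \left(62170150 - 19664\right) + 22172 = 62150486 + 22172 = 62172658$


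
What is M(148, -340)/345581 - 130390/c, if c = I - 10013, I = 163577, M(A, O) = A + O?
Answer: -22544895439/26534400342 ≈ -0.84965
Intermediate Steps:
c = 153564 (c = 163577 - 10013 = 153564)
M(148, -340)/345581 - 130390/c = (148 - 340)/345581 - 130390/153564 = -192*1/345581 - 130390*1/153564 = -192/345581 - 65195/76782 = -22544895439/26534400342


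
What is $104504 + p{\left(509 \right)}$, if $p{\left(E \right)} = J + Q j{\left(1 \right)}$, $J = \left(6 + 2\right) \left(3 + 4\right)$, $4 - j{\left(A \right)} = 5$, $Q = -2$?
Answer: $104562$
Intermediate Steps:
$j{\left(A \right)} = -1$ ($j{\left(A \right)} = 4 - 5 = -1$)
$J = 56$ ($J = 8 \cdot 7 = 56$)
$p{\left(E \right)} = 58$ ($p{\left(E \right)} = 56 - -2 = 56 + 2 = 58$)
$104504 + p{\left(509 \right)} = 104504 + 58 = 104562$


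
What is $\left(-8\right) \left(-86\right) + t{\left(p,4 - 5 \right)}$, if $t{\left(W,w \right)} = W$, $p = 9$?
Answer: $697$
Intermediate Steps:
$\left(-8\right) \left(-86\right) + t{\left(p,4 - 5 \right)} = \left(-8\right) \left(-86\right) + 9 = 688 + 9 = 697$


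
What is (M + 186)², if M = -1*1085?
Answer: 808201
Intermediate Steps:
M = -1085
(M + 186)² = (-1085 + 186)² = (-899)² = 808201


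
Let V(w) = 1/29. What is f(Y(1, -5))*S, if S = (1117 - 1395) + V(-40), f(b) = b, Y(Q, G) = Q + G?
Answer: 32244/29 ≈ 1111.9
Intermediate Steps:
V(w) = 1/29
Y(Q, G) = G + Q
S = -8061/29 (S = (1117 - 1395) + 1/29 = -278 + 1/29 = -8061/29 ≈ -277.97)
f(Y(1, -5))*S = (-5 + 1)*(-8061/29) = -4*(-8061/29) = 32244/29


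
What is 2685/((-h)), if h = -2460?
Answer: 179/164 ≈ 1.0915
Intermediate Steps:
2685/((-h)) = 2685/((-1*(-2460))) = 2685/2460 = 2685*(1/2460) = 179/164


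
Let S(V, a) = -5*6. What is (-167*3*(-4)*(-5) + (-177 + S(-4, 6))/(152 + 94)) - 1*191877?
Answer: -16555623/82 ≈ -2.0190e+5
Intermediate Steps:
S(V, a) = -30
(-167*3*(-4)*(-5) + (-177 + S(-4, 6))/(152 + 94)) - 1*191877 = (-167*3*(-4)*(-5) + (-177 - 30)/(152 + 94)) - 1*191877 = (-(-2004)*(-5) - 207/246) - 191877 = (-167*60 - 207*1/246) - 191877 = (-10020 - 69/82) - 191877 = -821709/82 - 191877 = -16555623/82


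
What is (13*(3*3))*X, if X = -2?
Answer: -234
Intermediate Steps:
(13*(3*3))*X = (13*(3*3))*(-2) = (13*9)*(-2) = 117*(-2) = -234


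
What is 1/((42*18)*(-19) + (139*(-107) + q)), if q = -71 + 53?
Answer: -1/29255 ≈ -3.4182e-5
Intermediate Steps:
q = -18
1/((42*18)*(-19) + (139*(-107) + q)) = 1/((42*18)*(-19) + (139*(-107) - 18)) = 1/(756*(-19) + (-14873 - 18)) = 1/(-14364 - 14891) = 1/(-29255) = -1/29255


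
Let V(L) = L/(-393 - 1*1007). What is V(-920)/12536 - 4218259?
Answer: -1850803318817/438760 ≈ -4.2183e+6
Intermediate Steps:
V(L) = -L/1400 (V(L) = L/(-393 - 1007) = L/(-1400) = L*(-1/1400) = -L/1400)
V(-920)/12536 - 4218259 = -1/1400*(-920)/12536 - 4218259 = (23/35)*(1/12536) - 4218259 = 23/438760 - 4218259 = -1850803318817/438760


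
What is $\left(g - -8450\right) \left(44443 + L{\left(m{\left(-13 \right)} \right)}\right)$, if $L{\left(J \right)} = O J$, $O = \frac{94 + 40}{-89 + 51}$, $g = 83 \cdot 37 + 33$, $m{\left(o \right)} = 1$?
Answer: $\frac{9755619900}{19} \approx 5.1345 \cdot 10^{8}$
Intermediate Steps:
$g = 3104$ ($g = 3071 + 33 = 3104$)
$O = - \frac{67}{19}$ ($O = \frac{134}{-38} = 134 \left(- \frac{1}{38}\right) = - \frac{67}{19} \approx -3.5263$)
$L{\left(J \right)} = - \frac{67 J}{19}$
$\left(g - -8450\right) \left(44443 + L{\left(m{\left(-13 \right)} \right)}\right) = \left(3104 - -8450\right) \left(44443 - \frac{67}{19}\right) = \left(3104 + \left(-6569 + 15019\right)\right) \left(44443 - \frac{67}{19}\right) = \left(3104 + 8450\right) \frac{844350}{19} = 11554 \cdot \frac{844350}{19} = \frac{9755619900}{19}$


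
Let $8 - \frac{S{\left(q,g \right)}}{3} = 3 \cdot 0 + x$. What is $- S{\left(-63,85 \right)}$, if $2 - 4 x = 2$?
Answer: $-24$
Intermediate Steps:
$x = 0$ ($x = \frac{1}{2} - \frac{1}{2} = 0$)
$S{\left(q,g \right)} = 24$ ($S{\left(q,g \right)} = 24 - 3 \left(3 \cdot 0 + 0\right) = 24 - 3 \left(0 + 0\right) = 24 - 0 = 24 + 0 = 24$)
$- S{\left(-63,85 \right)} = \left(-1\right) 24 = -24$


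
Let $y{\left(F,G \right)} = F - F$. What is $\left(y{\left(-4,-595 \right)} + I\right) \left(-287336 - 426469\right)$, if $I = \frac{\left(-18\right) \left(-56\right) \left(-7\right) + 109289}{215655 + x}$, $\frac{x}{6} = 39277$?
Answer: $- \frac{24324808855}{150439} \approx -1.6169 \cdot 10^{5}$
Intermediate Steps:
$x = 235662$ ($x = 6 \cdot 39277 = 235662$)
$y{\left(F,G \right)} = 0$
$I = \frac{102233}{451317}$ ($I = \frac{\left(-18\right) \left(-56\right) \left(-7\right) + 109289}{215655 + 235662} = \frac{1008 \left(-7\right) + 109289}{451317} = \left(-7056 + 109289\right) \frac{1}{451317} = 102233 \cdot \frac{1}{451317} = \frac{102233}{451317} \approx 0.22652$)
$\left(y{\left(-4,-595 \right)} + I\right) \left(-287336 - 426469\right) = \left(0 + \frac{102233}{451317}\right) \left(-287336 - 426469\right) = \frac{102233}{451317} \left(-713805\right) = - \frac{24324808855}{150439}$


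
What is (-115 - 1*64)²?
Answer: 32041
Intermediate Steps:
(-115 - 1*64)² = (-115 - 64)² = (-179)² = 32041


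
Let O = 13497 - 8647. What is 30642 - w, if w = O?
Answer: 25792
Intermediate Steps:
O = 4850
w = 4850
30642 - w = 30642 - 1*4850 = 30642 - 4850 = 25792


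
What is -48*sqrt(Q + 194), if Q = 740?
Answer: -48*sqrt(934) ≈ -1466.9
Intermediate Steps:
-48*sqrt(Q + 194) = -48*sqrt(740 + 194) = -48*sqrt(934)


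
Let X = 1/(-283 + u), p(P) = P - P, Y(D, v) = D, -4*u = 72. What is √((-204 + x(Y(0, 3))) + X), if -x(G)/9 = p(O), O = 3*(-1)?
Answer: I*√18482905/301 ≈ 14.283*I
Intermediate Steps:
u = -18 (u = -¼*72 = -18)
O = -3
p(P) = 0
x(G) = 0 (x(G) = -9*0 = 0)
X = -1/301 (X = 1/(-283 - 18) = 1/(-301) = -1/301 ≈ -0.0033223)
√((-204 + x(Y(0, 3))) + X) = √((-204 + 0) - 1/301) = √(-204 - 1/301) = √(-61405/301) = I*√18482905/301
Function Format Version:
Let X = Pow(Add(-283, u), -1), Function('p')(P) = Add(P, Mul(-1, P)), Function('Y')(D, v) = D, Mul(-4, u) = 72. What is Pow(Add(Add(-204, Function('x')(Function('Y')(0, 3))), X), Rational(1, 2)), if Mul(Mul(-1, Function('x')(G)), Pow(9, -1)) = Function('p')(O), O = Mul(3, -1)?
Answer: Mul(Rational(1, 301), I, Pow(18482905, Rational(1, 2))) ≈ Mul(14.283, I)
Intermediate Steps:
u = -18 (u = Mul(Rational(-1, 4), 72) = -18)
O = -3
Function('p')(P) = 0
Function('x')(G) = 0 (Function('x')(G) = Mul(-9, 0) = 0)
X = Rational(-1, 301) (X = Pow(Add(-283, -18), -1) = Pow(-301, -1) = Rational(-1, 301) ≈ -0.0033223)
Pow(Add(Add(-204, Function('x')(Function('Y')(0, 3))), X), Rational(1, 2)) = Pow(Add(Add(-204, 0), Rational(-1, 301)), Rational(1, 2)) = Pow(Add(-204, Rational(-1, 301)), Rational(1, 2)) = Pow(Rational(-61405, 301), Rational(1, 2)) = Mul(Rational(1, 301), I, Pow(18482905, Rational(1, 2)))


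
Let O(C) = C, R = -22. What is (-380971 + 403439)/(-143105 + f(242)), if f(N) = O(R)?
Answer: -22468/143127 ≈ -0.15698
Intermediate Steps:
f(N) = -22
(-380971 + 403439)/(-143105 + f(242)) = (-380971 + 403439)/(-143105 - 22) = 22468/(-143127) = 22468*(-1/143127) = -22468/143127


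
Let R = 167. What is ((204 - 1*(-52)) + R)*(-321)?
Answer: -135783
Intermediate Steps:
((204 - 1*(-52)) + R)*(-321) = ((204 - 1*(-52)) + 167)*(-321) = ((204 + 52) + 167)*(-321) = (256 + 167)*(-321) = 423*(-321) = -135783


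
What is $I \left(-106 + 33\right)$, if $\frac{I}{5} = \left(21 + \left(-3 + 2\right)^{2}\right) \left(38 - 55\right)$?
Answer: $136510$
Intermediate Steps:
$I = -1870$ ($I = 5 \left(21 + \left(-3 + 2\right)^{2}\right) \left(38 - 55\right) = 5 \left(21 + \left(-1\right)^{2}\right) \left(-17\right) = 5 \left(21 + 1\right) \left(-17\right) = 5 \cdot 22 \left(-17\right) = 5 \left(-374\right) = -1870$)
$I \left(-106 + 33\right) = - 1870 \left(-106 + 33\right) = \left(-1870\right) \left(-73\right) = 136510$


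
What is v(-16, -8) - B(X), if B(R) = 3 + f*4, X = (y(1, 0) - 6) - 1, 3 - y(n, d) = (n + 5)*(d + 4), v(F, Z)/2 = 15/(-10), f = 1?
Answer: -10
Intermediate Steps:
v(F, Z) = -3 (v(F, Z) = 2*(15/(-10)) = 2*(15*(-⅒)) = 2*(-3/2) = -3)
y(n, d) = 3 - (4 + d)*(5 + n) (y(n, d) = 3 - (n + 5)*(d + 4) = 3 - (5 + n)*(4 + d) = 3 - (4 + d)*(5 + n))
X = -28 (X = ((-17 - 5*0 - 4*1 - 1*0*1) - 6) - 1 = ((-17 + 0 - 4 + 0) - 6) - 1 = (-21 - 6) - 1 = -27 - 1 = -28)
B(R) = 7 (B(R) = 3 + 1*4 = 3 + 4 = 7)
v(-16, -8) - B(X) = -3 - 1*7 = -3 - 7 = -10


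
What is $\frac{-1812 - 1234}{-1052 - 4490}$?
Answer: $\frac{1523}{2771} \approx 0.54962$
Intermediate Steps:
$\frac{-1812 - 1234}{-1052 - 4490} = - \frac{3046}{-5542} = \left(-3046\right) \left(- \frac{1}{5542}\right) = \frac{1523}{2771}$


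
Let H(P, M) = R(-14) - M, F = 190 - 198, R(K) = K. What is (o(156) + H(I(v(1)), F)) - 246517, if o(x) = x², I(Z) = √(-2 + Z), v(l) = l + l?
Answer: -222187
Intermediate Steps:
v(l) = 2*l
F = -8
H(P, M) = -14 - M
(o(156) + H(I(v(1)), F)) - 246517 = (156² + (-14 - 1*(-8))) - 246517 = (24336 + (-14 + 8)) - 246517 = (24336 - 6) - 246517 = 24330 - 246517 = -222187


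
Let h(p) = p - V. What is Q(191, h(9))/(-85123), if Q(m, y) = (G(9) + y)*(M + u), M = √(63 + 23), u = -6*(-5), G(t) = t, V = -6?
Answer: -720/85123 - 24*√86/85123 ≈ -0.011073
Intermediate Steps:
u = 30
h(p) = 6 + p (h(p) = p - 1*(-6) = p + 6 = 6 + p)
M = √86 ≈ 9.2736
Q(m, y) = (9 + y)*(30 + √86) (Q(m, y) = (9 + y)*(√86 + 30) = (9 + y)*(30 + √86))
Q(191, h(9))/(-85123) = (270 + 9*√86 + 30*(6 + 9) + (6 + 9)*√86)/(-85123) = (270 + 9*√86 + 30*15 + 15*√86)*(-1/85123) = (270 + 9*√86 + 450 + 15*√86)*(-1/85123) = (720 + 24*√86)*(-1/85123) = -720/85123 - 24*√86/85123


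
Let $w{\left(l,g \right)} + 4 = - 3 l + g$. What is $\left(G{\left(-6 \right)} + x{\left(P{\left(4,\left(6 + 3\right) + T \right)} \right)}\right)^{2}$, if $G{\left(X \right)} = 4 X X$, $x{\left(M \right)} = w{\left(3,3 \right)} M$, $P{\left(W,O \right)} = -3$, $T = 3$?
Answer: $30276$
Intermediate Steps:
$w{\left(l,g \right)} = -4 + g - 3 l$ ($w{\left(l,g \right)} = -4 + \left(- 3 l + g\right) = -4 + \left(g - 3 l\right) = -4 + g - 3 l$)
$x{\left(M \right)} = - 10 M$ ($x{\left(M \right)} = \left(-4 + 3 - 9\right) M = - 10 M$)
$G{\left(X \right)} = 4 X^{2}$
$\left(G{\left(-6 \right)} + x{\left(P{\left(4,\left(6 + 3\right) + T \right)} \right)}\right)^{2} = \left(4 \left(-6\right)^{2} - -30\right)^{2} = \left(4 \cdot 36 + 30\right)^{2} = \left(144 + 30\right)^{2} = 174^{2} = 30276$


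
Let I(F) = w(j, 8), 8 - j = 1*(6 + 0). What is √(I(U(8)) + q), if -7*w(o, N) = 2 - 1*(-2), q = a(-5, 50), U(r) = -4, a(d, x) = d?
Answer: I*√273/7 ≈ 2.3604*I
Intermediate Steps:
q = -5
j = 2 (j = 8 - (6 + 0) = 8 - 6 = 2)
w(o, N) = -4/7 (w(o, N) = -(2 - 1*(-2))/7 = -(2 + 2)/7 = -⅐*4 = -4/7)
I(F) = -4/7
√(I(U(8)) + q) = √(-4/7 - 5) = √(-39/7) = I*√273/7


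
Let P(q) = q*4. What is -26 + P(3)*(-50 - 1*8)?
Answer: -722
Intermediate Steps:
P(q) = 4*q
-26 + P(3)*(-50 - 1*8) = -26 + (4*3)*(-50 - 1*8) = -26 + 12*(-50 - 8) = -26 + 12*(-58) = -26 - 696 = -722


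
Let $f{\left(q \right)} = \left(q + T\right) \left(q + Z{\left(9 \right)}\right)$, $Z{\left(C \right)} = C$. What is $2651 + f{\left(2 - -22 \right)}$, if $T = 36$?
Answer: $4631$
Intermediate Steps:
$f{\left(q \right)} = \left(9 + q\right) \left(36 + q\right)$ ($f{\left(q \right)} = \left(q + 36\right) \left(q + 9\right) = \left(36 + q\right) \left(9 + q\right) = \left(9 + q\right) \left(36 + q\right)$)
$2651 + f{\left(2 - -22 \right)} = 2651 + \left(324 + \left(2 - -22\right)^{2} + 45 \left(2 - -22\right)\right) = 2651 + \left(324 + \left(2 + 22\right)^{2} + 45 \left(2 + 22\right)\right) = 2651 + \left(324 + 24^{2} + 45 \cdot 24\right) = 2651 + \left(324 + 576 + 1080\right) = 2651 + 1980 = 4631$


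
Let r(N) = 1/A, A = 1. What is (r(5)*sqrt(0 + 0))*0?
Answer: 0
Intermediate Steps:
r(N) = 1 (r(N) = 1/1 = 1)
(r(5)*sqrt(0 + 0))*0 = (1*sqrt(0 + 0))*0 = (1*sqrt(0))*0 = (1*0)*0 = 0*0 = 0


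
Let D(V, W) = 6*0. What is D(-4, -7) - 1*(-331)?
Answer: 331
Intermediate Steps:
D(V, W) = 0
D(-4, -7) - 1*(-331) = 0 - 1*(-331) = 0 + 331 = 331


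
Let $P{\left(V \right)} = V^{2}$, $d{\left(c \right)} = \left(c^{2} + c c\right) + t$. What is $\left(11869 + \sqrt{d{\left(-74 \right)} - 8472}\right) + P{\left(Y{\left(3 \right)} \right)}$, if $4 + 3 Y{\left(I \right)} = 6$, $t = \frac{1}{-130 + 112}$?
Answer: $\frac{106825}{9} + \frac{7 \sqrt{1822}}{6} \approx 11919.0$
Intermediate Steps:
$t = - \frac{1}{18}$ ($t = \frac{1}{-18} = - \frac{1}{18} \approx -0.055556$)
$d{\left(c \right)} = - \frac{1}{18} + 2 c^{2}$ ($d{\left(c \right)} = \left(c^{2} + c c\right) - \frac{1}{18} = \left(c^{2} + c^{2}\right) - \frac{1}{18} = 2 c^{2} - \frac{1}{18} = - \frac{1}{18} + 2 c^{2}$)
$Y{\left(I \right)} = \frac{2}{3}$ ($Y{\left(I \right)} = - \frac{4}{3} + \frac{1}{3} \cdot 6 = - \frac{4}{3} + 2 = \frac{2}{3}$)
$\left(11869 + \sqrt{d{\left(-74 \right)} - 8472}\right) + P{\left(Y{\left(3 \right)} \right)} = \left(11869 + \sqrt{\left(- \frac{1}{18} + 2 \left(-74\right)^{2}\right) - 8472}\right) + \left(\frac{2}{3}\right)^{2} = \left(11869 + \sqrt{\left(- \frac{1}{18} + 2 \cdot 5476\right) - 8472}\right) + \frac{4}{9} = \left(11869 + \sqrt{\left(- \frac{1}{18} + 10952\right) - 8472}\right) + \frac{4}{9} = \left(11869 + \sqrt{\frac{197135}{18} - 8472}\right) + \frac{4}{9} = \left(11869 + \sqrt{\frac{44639}{18}}\right) + \frac{4}{9} = \left(11869 + \frac{7 \sqrt{1822}}{6}\right) + \frac{4}{9} = \frac{106825}{9} + \frac{7 \sqrt{1822}}{6}$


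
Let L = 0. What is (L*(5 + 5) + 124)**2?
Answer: 15376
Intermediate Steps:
(L*(5 + 5) + 124)**2 = (0*(5 + 5) + 124)**2 = (0*10 + 124)**2 = (0 + 124)**2 = 124**2 = 15376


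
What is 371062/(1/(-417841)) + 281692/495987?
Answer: -76900263318227462/495987 ≈ -1.5504e+11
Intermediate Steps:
371062/(1/(-417841)) + 281692/495987 = 371062/(-1/417841) + 281692*(1/495987) = 371062*(-417841) + 281692/495987 = -155044917142 + 281692/495987 = -76900263318227462/495987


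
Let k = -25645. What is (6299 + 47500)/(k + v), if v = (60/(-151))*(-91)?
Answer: -8123649/3866935 ≈ -2.1008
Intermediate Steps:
v = 5460/151 (v = (60*(-1/151))*(-91) = -60/151*(-91) = 5460/151 ≈ 36.159)
(6299 + 47500)/(k + v) = (6299 + 47500)/(-25645 + 5460/151) = 53799/(-3866935/151) = 53799*(-151/3866935) = -8123649/3866935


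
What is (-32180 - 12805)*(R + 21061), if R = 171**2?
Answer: -2262835470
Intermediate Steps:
R = 29241
(-32180 - 12805)*(R + 21061) = (-32180 - 12805)*(29241 + 21061) = -44985*50302 = -2262835470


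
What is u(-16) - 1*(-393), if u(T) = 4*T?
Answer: 329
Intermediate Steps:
u(-16) - 1*(-393) = 4*(-16) - 1*(-393) = -64 + 393 = 329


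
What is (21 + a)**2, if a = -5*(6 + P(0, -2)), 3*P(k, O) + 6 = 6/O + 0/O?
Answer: 36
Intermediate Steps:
P(k, O) = -2 + 2/O (P(k, O) = -2 + (6/O + 0/O)/3 = -2 + (6/O + 0)/3 = -2 + (6/O)/3 = -2 + 2/O)
a = -15 (a = -5*(6 + (-2 + 2/(-2))) = -5*(6 + (-2 + 2*(-1/2))) = -5*(6 + (-2 - 1)) = -5*(6 - 3) = -5*3 = -15)
(21 + a)**2 = (21 - 15)**2 = 6**2 = 36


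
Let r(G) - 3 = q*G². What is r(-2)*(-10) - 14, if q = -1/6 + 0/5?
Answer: -112/3 ≈ -37.333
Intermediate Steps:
q = -⅙ (q = -1*⅙ + 0*(⅕) = -⅙ + 0 = -⅙ ≈ -0.16667)
r(G) = 3 - G²/6
r(-2)*(-10) - 14 = (3 - ⅙*(-2)²)*(-10) - 14 = (3 - ⅙*4)*(-10) - 14 = (3 - ⅔)*(-10) - 14 = (7/3)*(-10) - 14 = -70/3 - 14 = -112/3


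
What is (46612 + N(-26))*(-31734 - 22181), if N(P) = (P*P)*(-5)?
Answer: -2330853280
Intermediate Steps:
N(P) = -5*P**2 (N(P) = P**2*(-5) = -5*P**2)
(46612 + N(-26))*(-31734 - 22181) = (46612 - 5*(-26)**2)*(-31734 - 22181) = (46612 - 5*676)*(-53915) = (46612 - 3380)*(-53915) = 43232*(-53915) = -2330853280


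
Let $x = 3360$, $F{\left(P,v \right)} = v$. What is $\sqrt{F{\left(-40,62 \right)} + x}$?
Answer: $\sqrt{3422} \approx 58.498$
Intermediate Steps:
$\sqrt{F{\left(-40,62 \right)} + x} = \sqrt{62 + 3360} = \sqrt{3422}$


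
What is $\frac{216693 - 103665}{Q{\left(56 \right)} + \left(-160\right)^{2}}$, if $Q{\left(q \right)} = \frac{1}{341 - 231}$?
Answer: $\frac{4144360}{938667} \approx 4.4152$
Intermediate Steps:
$Q{\left(q \right)} = \frac{1}{110}$
$\frac{216693 - 103665}{Q{\left(56 \right)} + \left(-160\right)^{2}} = \frac{216693 - 103665}{\frac{1}{110} + \left(-160\right)^{2}} = \frac{113028}{\frac{1}{110} + 25600} = \frac{113028}{\frac{2816001}{110}} = 113028 \cdot \frac{110}{2816001} = \frac{4144360}{938667}$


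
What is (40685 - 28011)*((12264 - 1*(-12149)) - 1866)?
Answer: 285760678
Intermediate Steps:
(40685 - 28011)*((12264 - 1*(-12149)) - 1866) = 12674*((12264 + 12149) - 1866) = 12674*(24413 - 1866) = 12674*22547 = 285760678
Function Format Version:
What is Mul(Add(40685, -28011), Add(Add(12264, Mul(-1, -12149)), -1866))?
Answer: 285760678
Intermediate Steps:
Mul(Add(40685, -28011), Add(Add(12264, Mul(-1, -12149)), -1866)) = Mul(12674, Add(Add(12264, 12149), -1866)) = Mul(12674, Add(24413, -1866)) = Mul(12674, 22547) = 285760678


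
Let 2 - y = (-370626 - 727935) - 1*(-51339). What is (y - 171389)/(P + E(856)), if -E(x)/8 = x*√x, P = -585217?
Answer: -11390078471/6718593957 + 266565248*√214/6718593957 ≈ -1.1149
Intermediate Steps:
y = 1047224 (y = 2 - ((-370626 - 727935) - 1*(-51339)) = 2 - (-1098561 + 51339) = 2 - 1*(-1047222) = 2 + 1047222 = 1047224)
E(x) = -8*x^(3/2) (E(x) = -8*x*√x = -8*x^(3/2))
(y - 171389)/(P + E(856)) = (1047224 - 171389)/(-585217 - 13696*√214) = 875835/(-585217 - 13696*√214)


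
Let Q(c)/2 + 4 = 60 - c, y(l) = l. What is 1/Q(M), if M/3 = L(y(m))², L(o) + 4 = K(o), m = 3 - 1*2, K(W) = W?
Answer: 1/58 ≈ 0.017241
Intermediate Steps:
m = 1 (m = 3 - 2 = 1)
L(o) = -4 + o
M = 27 (M = 3*(-4 + 1)² = 3*(-3)² = 3*9 = 27)
Q(c) = 112 - 2*c (Q(c) = -8 + 2*(60 - c) = -8 + (120 - 2*c) = 112 - 2*c)
1/Q(M) = 1/(112 - 2*27) = 1/(112 - 54) = 1/58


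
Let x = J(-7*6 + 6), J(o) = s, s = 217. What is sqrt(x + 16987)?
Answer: 2*sqrt(4301) ≈ 131.16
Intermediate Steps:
J(o) = 217
x = 217
sqrt(x + 16987) = sqrt(217 + 16987) = sqrt(17204) = 2*sqrt(4301)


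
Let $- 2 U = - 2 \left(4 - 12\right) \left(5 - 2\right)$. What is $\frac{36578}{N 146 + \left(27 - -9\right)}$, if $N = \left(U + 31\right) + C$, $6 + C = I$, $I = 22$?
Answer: $\frac{18289}{1697} \approx 10.777$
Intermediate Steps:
$C = 16$ ($C = -6 + 22 = 16$)
$U = -24$ ($U = - \frac{\left(-2\right) \left(4 - 12\right) \left(5 - 2\right)}{2} = - \frac{\left(-2\right) \left(\left(-8\right) 3\right)}{2} = - \frac{\left(-2\right) \left(-24\right)}{2} = \left(- \frac{1}{2}\right) 48 = -24$)
$N = 23$ ($N = \left(-24 + 31\right) + 16 = 7 + 16 = 23$)
$\frac{36578}{N 146 + \left(27 - -9\right)} = \frac{36578}{23 \cdot 146 + \left(27 - -9\right)} = \frac{36578}{3358 + \left(27 + 9\right)} = \frac{36578}{3358 + 36} = \frac{36578}{3394} = 36578 \cdot \frac{1}{3394} = \frac{18289}{1697}$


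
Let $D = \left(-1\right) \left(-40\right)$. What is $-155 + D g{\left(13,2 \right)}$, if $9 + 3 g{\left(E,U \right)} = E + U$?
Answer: $-75$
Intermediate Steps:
$D = 40$
$g{\left(E,U \right)} = -3 + \frac{E}{3} + \frac{U}{3}$ ($g{\left(E,U \right)} = -3 + \frac{E + U}{3} = -3 + \left(\frac{E}{3} + \frac{U}{3}\right) = -3 + \frac{E}{3} + \frac{U}{3}$)
$-155 + D g{\left(13,2 \right)} = -155 + 40 \left(-3 + \frac{1}{3} \cdot 13 + \frac{1}{3} \cdot 2\right) = -155 + 40 \left(-3 + \frac{13}{3} + \frac{2}{3}\right) = -155 + 40 \cdot 2 = -155 + 80 = -75$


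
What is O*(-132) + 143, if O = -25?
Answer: 3443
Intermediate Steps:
O*(-132) + 143 = -25*(-132) + 143 = 3300 + 143 = 3443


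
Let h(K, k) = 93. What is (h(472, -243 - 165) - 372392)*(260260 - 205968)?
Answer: -20212857308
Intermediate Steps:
(h(472, -243 - 165) - 372392)*(260260 - 205968) = (93 - 372392)*(260260 - 205968) = -372299*54292 = -20212857308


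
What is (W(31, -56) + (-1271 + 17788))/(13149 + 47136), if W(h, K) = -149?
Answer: 5456/20095 ≈ 0.27151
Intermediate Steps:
(W(31, -56) + (-1271 + 17788))/(13149 + 47136) = (-149 + (-1271 + 17788))/(13149 + 47136) = (-149 + 16517)/60285 = 16368*(1/60285) = 5456/20095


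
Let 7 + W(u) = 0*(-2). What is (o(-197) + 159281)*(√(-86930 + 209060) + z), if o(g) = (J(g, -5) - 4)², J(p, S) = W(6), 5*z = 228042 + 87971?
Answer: 50373104226/5 + 478206*√13570 ≈ 1.0130e+10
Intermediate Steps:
W(u) = -7 (W(u) = -7 + 0*(-2) = -7 + 0 = -7)
z = 316013/5 (z = (228042 + 87971)/5 = (⅕)*316013 = 316013/5 ≈ 63203.)
J(p, S) = -7
o(g) = 121 (o(g) = (-7 - 4)² = (-11)² = 121)
(o(-197) + 159281)*(√(-86930 + 209060) + z) = (121 + 159281)*(√(-86930 + 209060) + 316013/5) = 159402*(√122130 + 316013/5) = 159402*(3*√13570 + 316013/5) = 159402*(316013/5 + 3*√13570) = 50373104226/5 + 478206*√13570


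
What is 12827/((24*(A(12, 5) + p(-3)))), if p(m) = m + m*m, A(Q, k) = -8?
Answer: -12827/48 ≈ -267.23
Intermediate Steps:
p(m) = m + m**2
12827/((24*(A(12, 5) + p(-3)))) = 12827/((24*(-8 - 3*(1 - 3)))) = 12827/((24*(-8 - 3*(-2)))) = 12827/((24*(-8 + 6))) = 12827/((24*(-2))) = 12827/(-48) = 12827*(-1/48) = -12827/48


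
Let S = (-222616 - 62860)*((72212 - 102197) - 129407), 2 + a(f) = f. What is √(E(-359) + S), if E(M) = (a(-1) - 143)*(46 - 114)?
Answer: 2*√11375650130 ≈ 2.1331e+5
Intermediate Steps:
a(f) = -2 + f
E(M) = 9928 (E(M) = ((-2 - 1) - 143)*(46 - 114) = (-3 - 143)*(-68) = -146*(-68) = 9928)
S = 45502590592 (S = -285476*(-29985 - 129407) = -285476*(-159392) = 45502590592)
√(E(-359) + S) = √(9928 + 45502590592) = √45502600520 = 2*√11375650130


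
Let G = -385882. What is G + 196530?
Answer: -189352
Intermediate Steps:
G + 196530 = -385882 + 196530 = -189352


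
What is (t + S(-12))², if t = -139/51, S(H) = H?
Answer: 564001/2601 ≈ 216.84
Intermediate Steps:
t = -139/51 (t = -139*1/51 = -139/51 ≈ -2.7255)
(t + S(-12))² = (-139/51 - 12)² = (-751/51)² = 564001/2601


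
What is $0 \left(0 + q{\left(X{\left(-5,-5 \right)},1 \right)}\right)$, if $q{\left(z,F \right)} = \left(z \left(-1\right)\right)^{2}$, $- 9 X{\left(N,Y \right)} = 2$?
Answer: $0$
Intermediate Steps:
$X{\left(N,Y \right)} = - \frac{2}{9}$ ($X{\left(N,Y \right)} = \left(- \frac{1}{9}\right) 2 = - \frac{2}{9}$)
$q{\left(z,F \right)} = z^{2}$ ($q{\left(z,F \right)} = \left(- z\right)^{2} = z^{2}$)
$0 \left(0 + q{\left(X{\left(-5,-5 \right)},1 \right)}\right) = 0 \left(0 + \left(- \frac{2}{9}\right)^{2}\right) = 0 \left(0 + \frac{4}{81}\right) = 0 \cdot \frac{4}{81} = 0$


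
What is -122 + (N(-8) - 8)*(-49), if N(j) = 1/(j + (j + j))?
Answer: 6529/24 ≈ 272.04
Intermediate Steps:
N(j) = 1/(3*j) (N(j) = 1/(j + 2*j) = 1/(3*j))
-122 + (N(-8) - 8)*(-49) = -122 + ((1/3)/(-8) - 8)*(-49) = -122 + ((1/3)*(-1/8) - 8)*(-49) = -122 + (-1/24 - 8)*(-49) = -122 - 193/24*(-49) = -122 + 9457/24 = 6529/24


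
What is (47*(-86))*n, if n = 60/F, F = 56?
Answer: -30315/7 ≈ -4330.7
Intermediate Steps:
n = 15/14 (n = 60/56 = 60*(1/56) = 15/14 ≈ 1.0714)
(47*(-86))*n = (47*(-86))*(15/14) = -4042*15/14 = -30315/7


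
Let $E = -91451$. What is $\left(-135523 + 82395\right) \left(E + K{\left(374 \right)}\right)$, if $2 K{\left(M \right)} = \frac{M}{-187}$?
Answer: $4858661856$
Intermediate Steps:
$K{\left(M \right)} = - \frac{M}{374}$ ($K{\left(M \right)} = \frac{M \frac{1}{-187}}{2} = \frac{M \left(- \frac{1}{187}\right)}{2} = \frac{\left(- \frac{1}{187}\right) M}{2} = - \frac{M}{374}$)
$\left(-135523 + 82395\right) \left(E + K{\left(374 \right)}\right) = \left(-135523 + 82395\right) \left(-91451 - 1\right) = - 53128 \left(-91451 - 1\right) = \left(-53128\right) \left(-91452\right) = 4858661856$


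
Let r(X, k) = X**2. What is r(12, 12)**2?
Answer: 20736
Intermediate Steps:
r(12, 12)**2 = (12**2)**2 = 144**2 = 20736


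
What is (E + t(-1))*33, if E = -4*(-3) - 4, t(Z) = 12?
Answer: 660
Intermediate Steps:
E = 8 (E = 12 - 4 = 8)
(E + t(-1))*33 = (8 + 12)*33 = 20*33 = 660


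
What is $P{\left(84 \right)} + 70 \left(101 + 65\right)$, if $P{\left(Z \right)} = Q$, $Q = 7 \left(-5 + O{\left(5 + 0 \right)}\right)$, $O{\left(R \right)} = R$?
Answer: $11620$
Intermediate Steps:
$Q = 0$ ($Q = 7 \left(-5 + \left(5 + 0\right)\right) = 7 \left(-5 + 5\right) = 7 \cdot 0 = 0$)
$P{\left(Z \right)} = 0$
$P{\left(84 \right)} + 70 \left(101 + 65\right) = 0 + 70 \left(101 + 65\right) = 0 + 70 \cdot 166 = 0 + 11620 = 11620$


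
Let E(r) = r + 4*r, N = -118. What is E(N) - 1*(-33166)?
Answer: 32576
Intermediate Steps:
E(r) = 5*r
E(N) - 1*(-33166) = 5*(-118) - 1*(-33166) = -590 + 33166 = 32576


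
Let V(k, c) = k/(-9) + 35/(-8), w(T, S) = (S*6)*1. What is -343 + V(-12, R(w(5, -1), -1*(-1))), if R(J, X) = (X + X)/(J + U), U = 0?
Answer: -8305/24 ≈ -346.04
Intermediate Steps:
w(T, S) = 6*S (w(T, S) = (6*S)*1 = 6*S)
R(J, X) = 2*X/J (R(J, X) = (X + X)/(J + 0) = (2*X)/J = 2*X/J)
V(k, c) = -35/8 - k/9 (V(k, c) = k*(-⅑) + 35*(-⅛) = -k/9 - 35/8 = -35/8 - k/9)
-343 + V(-12, R(w(5, -1), -1*(-1))) = -343 + (-35/8 - ⅑*(-12)) = -343 + (-35/8 + 4/3) = -343 - 73/24 = -8305/24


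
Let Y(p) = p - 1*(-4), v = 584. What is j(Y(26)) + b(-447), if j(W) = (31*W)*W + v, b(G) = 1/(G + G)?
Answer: 25464695/894 ≈ 28484.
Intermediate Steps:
Y(p) = 4 + p (Y(p) = p + 4 = 4 + p)
b(G) = 1/(2*G)
j(W) = 584 + 31*W² (j(W) = (31*W)*W + 584 = 31*W² + 584 = 584 + 31*W²)
j(Y(26)) + b(-447) = (584 + 31*(4 + 26)²) + (½)/(-447) = (584 + 31*30²) + (½)*(-1/447) = (584 + 31*900) - 1/894 = (584 + 27900) - 1/894 = 28484 - 1/894 = 25464695/894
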